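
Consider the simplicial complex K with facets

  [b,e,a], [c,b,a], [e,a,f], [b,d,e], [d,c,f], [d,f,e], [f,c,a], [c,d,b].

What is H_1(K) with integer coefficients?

H_1 = 0.

Fix the vertex order a < b < c < d < e < f and write every simplex with vertices in increasing order. Then dim K = 2 and the simplices of K are:

  0-simplices (6): a, b, c, d, e, f
  1-simplices (12): ab, ac, ae, af, bc, bd, be, cd, cf, de, df, ef
  2-simplices (8): abc, abe, acf, aef, bcd, bde, cdf, def

giving chain groups C_0 ≅ Z^6, C_1 ≅ Z^12, C_2 ≅ Z^8.

Boundary ∂_1: C_1 → C_0 maps an edge to its endpoints' difference, ∂[p,q] = q − p. For instance
  ∂be = e − b.
The 6×12 boundary matrix has rank 5 and Smith normal form diag(1,1,1,1,1).

The boundary map ∂_2: C_2 → C_1 sends each 2-simplex [p,q,r] to [q,r] − [p,r] + [p,q]. For instance
  ∂abe = be − ae + ab,
  ∂def = ef − df + de.
The 12×8 boundary matrix has rank 7 and Smith normal form diag(1,1,1,1,1,1,1).

Now H_k = ker ∂_k / im ∂_{k+1}, so:

  H_1: rank ker ∂_1 − rank ∂_2 = (12 − 5) − 7 = 0, and the invariant factors of ∂_2 are all 1, so H_1 = 0.

(K is a triangulation of the 2-sphere S^2.)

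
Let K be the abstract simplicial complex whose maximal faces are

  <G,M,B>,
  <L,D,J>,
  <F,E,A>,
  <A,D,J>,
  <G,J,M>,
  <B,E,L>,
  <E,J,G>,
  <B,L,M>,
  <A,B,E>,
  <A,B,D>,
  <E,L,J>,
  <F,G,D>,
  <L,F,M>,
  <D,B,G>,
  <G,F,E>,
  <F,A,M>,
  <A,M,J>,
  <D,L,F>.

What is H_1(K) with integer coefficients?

We work with the vertex ordering A < B < D < E < F < G < J < L < M. The simplices of K, each written with vertices in increasing order, are:

  0-simplices (9): A, B, D, E, F, G, J, L, M
  1-simplices (27): AB, AD, AE, AF, AJ, AM, BD, BE, BG, BL, BM, DF, DG, DJ, DL, EF, EG, EJ, EL, FG, FL, FM, GJ, GM, JL, JM, LM
  2-simplices (18): ABD, ABE, ADJ, AEF, AFM, AJM, BDG, BEL, BGM, BLM, DFG, DFL, DJL, EFG, EGJ, EJL, FLM, GJM

so the chain groups are C_0 ≅ Z^9, C_1 ≅ Z^27, C_2 ≅ Z^18.

The boundary map ∂_1: C_1 → C_0 sends each edge [p,q] (with p < q) to q − p. For instance
  ∂JL = L − J.
This gives a 9×27 integer matrix of rank 8; reducing to Smith normal form yields diagonal entries (1,1,1,1,1,1,1,1).

∂_2: C_2 → C_1 sends each 2-simplex [p,q,r] to [q,r] − [p,r] + [p,q]. For instance
  ∂BDG = DG − BG + BD,
  ∂FLM = LM − FM + FL.
As a 27×18 matrix over Z this has rank 17, with invariant factors (1,1,1,1,1,1,1,1,1,1,1,1,1,1,1,1,1).

From H_k ≅ ker(∂_k) / im(∂_{k+1}) we obtain:

  H_1: rank ker ∂_1 − rank ∂_2 = (27 − 8) − 17 = 2, and the invariant factors of ∂_2 are all 1, so H_1 ≅ Z^2.

H_1 = Z^2.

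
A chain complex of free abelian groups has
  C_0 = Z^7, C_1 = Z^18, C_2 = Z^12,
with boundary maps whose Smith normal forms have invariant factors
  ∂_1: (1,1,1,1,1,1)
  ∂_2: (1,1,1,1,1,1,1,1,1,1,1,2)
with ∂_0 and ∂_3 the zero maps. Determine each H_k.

H_0 ≅ Z,  H_1 ≅ Z/2Z,  H_2 = 0.

H_0: b_0 = 7 − 0 − 6 = 1; torsion from ∂_1 factors > 1: none. So H_0 ≅ Z.
H_1: b_1 = 18 − 6 − 12 = 0; torsion from ∂_2 factors > 1: [2]. So H_1 ≅ Z/2Z.
H_2: b_2 = 12 − 12 − 0 = 0; torsion from ∂_3 factors > 1: none. So H_2 ≅ 0.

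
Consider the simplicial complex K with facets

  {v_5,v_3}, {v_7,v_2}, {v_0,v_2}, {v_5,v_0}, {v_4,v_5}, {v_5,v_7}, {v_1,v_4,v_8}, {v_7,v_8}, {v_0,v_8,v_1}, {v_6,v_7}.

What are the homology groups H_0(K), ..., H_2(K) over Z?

H_0 ≅ Z,  H_1 ≅ Z^3,  H_2 = 0.

Take the total order v_0 < v_1 < v_2 < v_3 < v_4 < v_5 < v_6 < v_7 < v_8 on the vertex set. Then K (dimension 2) consists of the simplices:

  0-simplices (9): [v_0], [v_1], [v_2], [v_3], [v_4], [v_5], [v_6], [v_7], [v_8]
  1-simplices (13): [v_0,v_1], [v_0,v_2], [v_0,v_5], [v_0,v_8], [v_1,v_4], [v_1,v_8], [v_2,v_7], [v_3,v_5], [v_4,v_5], [v_4,v_8], [v_5,v_7], [v_6,v_7], [v_7,v_8]
  2-simplices (2): [v_0,v_1,v_8], [v_1,v_4,v_8]

giving chain groups C_0 ≅ Z^9, C_1 ≅ Z^13, C_2 ≅ Z^2.

∂_1: C_1 → C_0 sends each edge [p,q] (with p < q) to q − p. For instance
  ∂[v_1,v_8] = [v_8] − [v_1].
This gives a 9×13 integer matrix of rank 8; reducing to Smith normal form yields diagonal entries (1,1,1,1,1,1,1,1).

Boundary ∂_2: C_2 → C_1 maps a triangle to the signed sum of its edges. For instance
  ∂[v_1,v_4,v_8] = [v_4,v_8] − [v_1,v_8] + [v_1,v_4],
  ∂[v_0,v_1,v_8] = [v_1,v_8] − [v_0,v_8] + [v_0,v_1].
The resulting 13×2 matrix has rank 2, and its Smith normal form has invariant factors (1,1).

Computing H_k = (kernel of ∂_k) / (image of ∂_{k+1}):

  H_0: rank C_0 − rank ∂_1 = 9 − 8 = 1, and the invariant factors of ∂_1 are all 1, so H_0 ≅ Z.
  H_1: rank ker ∂_1 − rank ∂_2 = (13 − 8) − 2 = 3, and the invariant factors of ∂_2 are all 1, so H_1 ≅ Z^3.
  H_2: rank ker ∂_2 − rank ∂_3 = (2 − 2) − 0 = 0, and there is no ∂_3, so H_2 ≅ 0.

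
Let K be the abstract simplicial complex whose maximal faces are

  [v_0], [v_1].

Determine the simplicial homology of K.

H_0 = Z^2.

Order the vertices as v_0 < v_1. Listing each simplex with vertices in this order, K has dimension 0 with simplices:

  0-simplices (2): [v_0], [v_1]

so the chain groups are C_0 ≅ Z^2.

Computing H_k = (kernel of ∂_k) / (image of ∂_{k+1}):

  H_0: rank C_0 − rank ∂_1 = 2 − 0 = 2, and there is no ∂_1, so H_0 = Z^2.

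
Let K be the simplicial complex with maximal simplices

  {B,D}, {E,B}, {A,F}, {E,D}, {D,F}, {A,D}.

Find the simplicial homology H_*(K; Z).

K has 5 vertices, 6 edges.
rank ∂_0 = 0, rank ∂_1 = 4 ⇒ b_0 = 5 − 0 − 4 = 1; all invariant factors of ∂_1 are 1 so no torsion. So H_0 ≅ Z.
rank ∂_1 = 4, rank ∂_2 = 0 ⇒ b_1 = 6 − 4 − 0 = 2. So H_1 ≅ Z^2.

H_0 ≅ Z,  H_1 ≅ Z^2.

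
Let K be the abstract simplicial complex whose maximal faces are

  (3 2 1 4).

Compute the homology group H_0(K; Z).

H_0 = Z.

Take the total order 1 < 2 < 3 < 4 on the vertex set. Then K (dimension 3) consists of the simplices:

  0-simplices (4): [1], [2], [3], [4]
  1-simplices (6): [1,2], [1,3], [1,4], [2,3], [2,4], [3,4]
  2-simplices (4): [1,2,3], [1,2,4], [1,3,4], [2,3,4]
  3-simplices (1): [1,2,3,4]

Hence C_0 ≅ Z^4, C_1 ≅ Z^6, C_2 ≅ Z^4, C_3 ≅ Z^1.

Boundary ∂_1: C_1 → C_0 sends each edge [p,q] (with p < q) to q − p. For instance
  ∂[1,2] = [2] − [1].
This gives a 4×6 integer matrix of rank 3; reducing to Smith normal form yields diagonal entries (1,1,1).

∂_2: C_2 → C_1 sends each 2-simplex [p,q,r] to [q,r] − [p,r] + [p,q]. For instance
  ∂[1,3,4] = [3,4] − [1,4] + [1,3],
  ∂[1,2,4] = [2,4] − [1,4] + [1,2].
The resulting 6×4 matrix has rank 3, and its Smith normal form has invariant factors (1,1,1).

Boundary ∂_3: C_3 → C_2 sends each 3-simplex σ to the alternating sum Σ_i (−1)^i (σ with its i-th vertex removed). For instance
  ∂[1,2,3,4] = [2,3,4] − [1,3,4] + [1,2,4] − [1,2,3].
This gives a 4×1 integer matrix of rank 1; reducing to Smith normal form yields diagonal entries (1).

From H_k ≅ ker(∂_k) / im(∂_{k+1}) we obtain:

  H_0: rank C_0 − rank ∂_1 = 4 − 3 = 1, and the invariant factors of ∂_1 are all 1, so H_0 = Z.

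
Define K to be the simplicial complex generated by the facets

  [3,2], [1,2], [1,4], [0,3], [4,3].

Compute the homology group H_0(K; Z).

Order the vertices as 0 < 1 < 2 < 3 < 4. Listing each simplex with vertices in this order, K has dimension 1 with simplices:

  0-simplices (5): [0], [1], [2], [3], [4]
  1-simplices (5): [0,3], [1,2], [1,4], [2,3], [3,4]

Hence C_0 ≅ Z^5, C_1 ≅ Z^5.

∂_1: C_1 → C_0 is given by ∂[p,q] = [q] − [p]. For instance
  ∂[3,4] = [4] − [3].
The resulting 5×5 matrix has rank 4, and its Smith normal form has invariant factors (1,1,1,1).

Now H_k = ker ∂_k / im ∂_{k+1}, so:

  H_0: rank C_0 − rank ∂_1 = 5 − 4 = 1, and the invariant factors of ∂_1 are all 1, so H_0 = Z.

H_0 = Z.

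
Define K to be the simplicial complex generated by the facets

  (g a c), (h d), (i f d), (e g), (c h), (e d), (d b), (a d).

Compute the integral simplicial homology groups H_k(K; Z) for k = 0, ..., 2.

H_0 ≅ Z,  H_1 ≅ Z^2,  H_2 = 0.

Fix the vertex order a < b < c < d < e < f < g < h < i and write every simplex with vertices in increasing order. Then dim K = 2 and the simplices of K are:

  0-simplices (9): a, b, c, d, e, f, g, h, i
  1-simplices (12): ac, ad, ag, bd, cg, ch, de, df, dh, di, eg, fi
  2-simplices (2): acg, dfi

Hence C_0 ≅ Z^9, C_1 ≅ Z^12, C_2 ≅ Z^2.

∂_1: C_1 → C_0 is given by ∂[p,q] = [q] − [p]. For instance
  ∂ac = c − a.
The resulting 9×12 matrix has rank 8, and its Smith normal form has invariant factors (1,1,1,1,1,1,1,1).

The boundary map ∂_2: C_2 → C_1 sends each 2-simplex [p,q,r] to [q,r] − [p,r] + [p,q]. For instance
  ∂acg = cg − ag + ac,
  ∂dfi = fi − di + df.
The 12×2 boundary matrix has rank 2 and Smith normal form diag(1,1).

Computing H_k = (kernel of ∂_k) / (image of ∂_{k+1}):

  H_0: rank C_0 − rank ∂_1 = 9 − 8 = 1, and the invariant factors of ∂_1 are all 1, so H_0 = Z.
  H_1: rank ker ∂_1 − rank ∂_2 = (12 − 8) − 2 = 2, and the invariant factors of ∂_2 are all 1, so H_1 = Z^2.
  H_2: rank ker ∂_2 − rank ∂_3 = (2 − 2) − 0 = 0, and there is no ∂_3, so H_2 = 0.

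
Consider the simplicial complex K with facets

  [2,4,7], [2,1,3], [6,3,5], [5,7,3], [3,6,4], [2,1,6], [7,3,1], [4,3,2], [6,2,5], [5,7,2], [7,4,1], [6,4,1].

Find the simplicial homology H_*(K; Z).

H_0 = Z,  H_1 = Z/2Z,  H_2 = 0.

Order the vertices as 1 < 2 < 3 < 4 < 5 < 6 < 7. Listing each simplex with vertices in this order, K has dimension 2 with simplices:

  0-simplices (7): [1], [2], [3], [4], [5], [6], [7]
  1-simplices (18): [1,2], [1,3], [1,4], [1,6], [1,7], [2,3], [2,4], [2,5], [2,6], [2,7], [3,4], [3,5], [3,6], [3,7], [4,6], [4,7], [5,6], [5,7]
  2-simplices (12): [1,2,3], [1,2,6], [1,3,7], [1,4,6], [1,4,7], [2,3,4], [2,4,7], [2,5,6], [2,5,7], [3,4,6], [3,5,6], [3,5,7]

Hence C_0 ≅ Z^7, C_1 ≅ Z^18, C_2 ≅ Z^12.

Boundary ∂_1: C_1 → C_0 is given by ∂[p,q] = [q] − [p]. For instance
  ∂[2,7] = [7] − [2].
This gives a 7×18 integer matrix of rank 6; reducing to Smith normal form yields diagonal entries (1,1,1,1,1,1).

Boundary ∂_2: C_2 → C_1 sends each 2-simplex [p,q,r] to [q,r] − [p,r] + [p,q]. For instance
  ∂[1,2,6] = [2,6] − [1,6] + [1,2],
  ∂[1,4,7] = [4,7] − [1,7] + [1,4].
The resulting 18×12 matrix has rank 12, and its Smith normal form has invariant factors (1,1,1,1,1,1,1,1,1,1,1,2).

Reading off H_k = ker ∂_k / im ∂_{k+1}:

  H_0: rank C_0 − rank ∂_1 = 7 − 6 = 1, and the invariant factors of ∂_1 are all 1, so H_0 = Z.
  H_1: rank ker ∂_1 − rank ∂_2 = (18 − 6) − 12 = 0, and ∂_2 has invariant factor 2 > 1, so H_1 = Z/2Z.
  H_2: rank ker ∂_2 − rank ∂_3 = (12 − 12) − 0 = 0, and there is no ∂_3, so H_2 = 0.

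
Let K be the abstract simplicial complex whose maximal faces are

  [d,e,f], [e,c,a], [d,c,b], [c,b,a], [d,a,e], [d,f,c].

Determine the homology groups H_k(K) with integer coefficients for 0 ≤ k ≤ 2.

Fix the vertex order a < b < c < d < e < f and write every simplex with vertices in increasing order. Then dim K = 2 and the simplices of K are:

  0-simplices (6): a, b, c, d, e, f
  1-simplices (12): ab, ac, ad, ae, bc, bd, cd, ce, cf, de, df, ef
  2-simplices (6): abc, ace, ade, bcd, cdf, def

Hence C_0 ≅ Z^6, C_1 ≅ Z^12, C_2 ≅ Z^6.

The boundary map ∂_1: C_1 → C_0 sends each edge [p,q] (with p < q) to q − p. For instance
  ∂ef = f − e.
The 6×12 boundary matrix has rank 5 and Smith normal form diag(1,1,1,1,1).

∂_2: C_2 → C_1 sends each 2-simplex [p,q,r] to [q,r] − [p,r] + [p,q]. For instance
  ∂abc = bc − ac + ab,
  ∂bcd = cd − bd + bc.
As a 12×6 matrix over Z this has rank 6, with invariant factors (1,1,1,1,1,1).

From H_k ≅ ker(∂_k) / im(∂_{k+1}) we obtain:

  H_0: rank C_0 − rank ∂_1 = 6 − 5 = 1, and the invariant factors of ∂_1 are all 1, so H_0 = Z.
  H_1: rank ker ∂_1 − rank ∂_2 = (12 − 5) − 6 = 1, and the invariant factors of ∂_2 are all 1, so H_1 = Z.
  H_2: rank ker ∂_2 − rank ∂_3 = (6 − 6) − 0 = 0, and there is no ∂_3, so H_2 = 0.

(K is a triangulation of the cylinder S^1 x I.)

H_0 = Z,  H_1 = Z,  H_2 = 0.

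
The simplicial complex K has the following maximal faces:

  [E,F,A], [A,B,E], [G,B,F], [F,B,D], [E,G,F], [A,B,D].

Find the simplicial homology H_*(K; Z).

K has 6 vertices, 12 edges, 6 triangles.
rank ∂_0 = 0, rank ∂_1 = 5 ⇒ b_0 = 6 − 0 − 5 = 1; all invariant factors of ∂_1 are 1 so no torsion. So H_0 ≅ Z.
rank ∂_1 = 5, rank ∂_2 = 6 ⇒ b_1 = 12 − 5 − 6 = 1; all invariant factors of ∂_2 are 1 so no torsion. So H_1 ≅ Z.
rank ∂_2 = 6, rank ∂_3 = 0 ⇒ b_2 = 6 − 6 − 0 = 0. So H_2 ≅ 0.

H_0 = Z,  H_1 = Z,  H_2 = 0.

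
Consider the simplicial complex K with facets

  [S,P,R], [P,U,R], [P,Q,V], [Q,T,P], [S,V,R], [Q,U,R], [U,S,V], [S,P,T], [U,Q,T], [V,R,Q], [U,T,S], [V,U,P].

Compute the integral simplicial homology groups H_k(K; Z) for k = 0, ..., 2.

Take the total order P < Q < R < S < T < U < V on the vertex set. Then K (dimension 2) consists of the simplices:

  0-simplices (7): P, Q, R, S, T, U, V
  1-simplices (18): PQ, PR, PS, PT, PU, PV, QR, QT, QU, QV, RS, RU, RV, ST, SU, SV, TU, UV
  2-simplices (12): PQT, PQV, PRS, PRU, PST, PUV, QRU, QRV, QTU, RSV, STU, SUV

so the chain groups are C_0 ≅ Z^7, C_1 ≅ Z^18, C_2 ≅ Z^12.

The boundary map ∂_1: C_1 → C_0 sends each edge [p,q] (with p < q) to q − p.
The resulting 7×18 matrix has rank 6, and its Smith normal form has invariant factors (1,1,1,1,1,1).

The boundary map ∂_2: C_2 → C_1 maps a triangle to the signed sum of its edges. For instance
  ∂STU = TU − SU + ST,
  ∂RSV = SV − RV + RS.
As a 18×12 matrix over Z this has rank 12, with invariant factors (1,1,1,1,1,1,1,1,1,1,1,2).

Reading off H_k = ker ∂_k / im ∂_{k+1}:

  H_0: rank C_0 − rank ∂_1 = 7 − 6 = 1, and the invariant factors of ∂_1 are all 1, so H_0 = Z.
  H_1: rank ker ∂_1 − rank ∂_2 = (18 − 6) − 12 = 0, and ∂_2 has invariant factor 2 > 1, so H_1 = Z/2Z.
  H_2: rank ker ∂_2 − rank ∂_3 = (12 − 12) − 0 = 0, and there is no ∂_3, so H_2 = 0.

As a check, the Euler characteristic is 7 − 18 + 12 = 1, which agrees with 1 − 0 + 0 = 1.

H_0 = Z,  H_1 = Z/2Z,  H_2 = 0.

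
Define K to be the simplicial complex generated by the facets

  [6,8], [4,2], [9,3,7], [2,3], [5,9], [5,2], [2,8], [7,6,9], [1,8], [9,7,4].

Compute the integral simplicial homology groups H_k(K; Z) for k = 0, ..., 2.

Order the vertices as 1 < 2 < 3 < 4 < 5 < 6 < 7 < 8 < 9. Listing each simplex with vertices in this order, K has dimension 2 with simplices:

  0-simplices (9): [1], [2], [3], [4], [5], [6], [7], [8], [9]
  1-simplices (14): [1,8], [2,3], [2,4], [2,5], [2,8], [3,7], [3,9], [4,7], [4,9], [5,9], [6,7], [6,8], [6,9], [7,9]
  2-simplices (3): [3,7,9], [4,7,9], [6,7,9]

giving chain groups C_0 ≅ Z^9, C_1 ≅ Z^14, C_2 ≅ Z^3.

Boundary ∂_1: C_1 → C_0 sends each edge [p,q] (with p < q) to q − p. For instance
  ∂[2,5] = [5] − [2].
As a 9×14 matrix over Z this has rank 8, with invariant factors (1,1,1,1,1,1,1,1).

The boundary map ∂_2: C_2 → C_1 maps a triangle to the signed sum of its edges. For instance
  ∂[4,7,9] = [7,9] − [4,9] + [4,7],
  ∂[6,7,9] = [7,9] − [6,9] + [6,7].
This gives a 14×3 integer matrix of rank 3; reducing to Smith normal form yields diagonal entries (1,1,1).

From H_k ≅ ker(∂_k) / im(∂_{k+1}) we obtain:

  H_0: rank C_0 − rank ∂_1 = 9 − 8 = 1, and the invariant factors of ∂_1 are all 1, so H_0 ≅ Z.
  H_1: rank ker ∂_1 − rank ∂_2 = (14 − 8) − 3 = 3, and the invariant factors of ∂_2 are all 1, so H_1 ≅ Z^3.
  H_2: rank ker ∂_2 − rank ∂_3 = (3 − 3) − 0 = 0, and there is no ∂_3, so H_2 ≅ 0.

As a check, the Euler characteristic is 9 − 14 + 3 = -2, which agrees with 1 − 3 + 0 = -2.

H_0 ≅ Z,  H_1 ≅ Z^3,  H_2 = 0.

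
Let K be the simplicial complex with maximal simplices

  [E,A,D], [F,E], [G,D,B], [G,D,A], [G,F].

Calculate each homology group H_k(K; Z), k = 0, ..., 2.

Take the total order A < B < D < E < F < G on the vertex set. Then K (dimension 2) consists of the simplices:

  0-simplices (6): A, B, D, E, F, G
  1-simplices (9): AD, AE, AG, BD, BG, DE, DG, EF, FG
  2-simplices (3): ADE, ADG, BDG

so the chain groups are C_0 ≅ Z^6, C_1 ≅ Z^9, C_2 ≅ Z^3.

The boundary map ∂_1: C_1 → C_0 maps an edge to its endpoints' difference, ∂[p,q] = q − p.
The resulting 6×9 matrix has rank 5, and its Smith normal form has invariant factors (1,1,1,1,1).

The boundary map ∂_2: C_2 → C_1 sends each 2-simplex [p,q,r] to [q,r] − [p,r] + [p,q]. For instance
  ∂BDG = DG − BG + BD,
  ∂ADE = DE − AE + AD.
This gives a 9×3 integer matrix of rank 3; reducing to Smith normal form yields diagonal entries (1,1,1).

Computing H_k = (kernel of ∂_k) / (image of ∂_{k+1}):

  H_0: rank C_0 − rank ∂_1 = 6 − 5 = 1, and the invariant factors of ∂_1 are all 1, so H_0 = Z.
  H_1: rank ker ∂_1 − rank ∂_2 = (9 − 5) − 3 = 1, and the invariant factors of ∂_2 are all 1, so H_1 = Z.
  H_2: rank ker ∂_2 − rank ∂_3 = (3 − 3) − 0 = 0, and there is no ∂_3, so H_2 = 0.

As a check, the Euler characteristic is 6 − 9 + 3 = 0, which agrees with 1 − 1 + 0 = 0.

H_0 = Z,  H_1 = Z,  H_2 = 0.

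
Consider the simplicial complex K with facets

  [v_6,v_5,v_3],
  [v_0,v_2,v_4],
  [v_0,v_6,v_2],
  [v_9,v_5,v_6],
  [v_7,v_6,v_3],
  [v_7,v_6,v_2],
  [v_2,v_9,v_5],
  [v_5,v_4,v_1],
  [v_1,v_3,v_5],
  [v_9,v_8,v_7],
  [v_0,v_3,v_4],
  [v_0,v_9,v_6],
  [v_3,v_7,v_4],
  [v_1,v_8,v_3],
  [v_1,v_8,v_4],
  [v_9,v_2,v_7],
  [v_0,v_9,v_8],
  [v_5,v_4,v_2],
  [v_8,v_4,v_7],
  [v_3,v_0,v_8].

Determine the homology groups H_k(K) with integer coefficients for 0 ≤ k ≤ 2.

Take the total order v_0 < v_1 < v_2 < v_3 < v_4 < v_5 < v_6 < v_7 < v_8 < v_9 on the vertex set. Then K (dimension 2) consists of the simplices:

  0-simplices (10): [v_0], [v_1], [v_2], [v_3], [v_4], [v_5], [v_6], [v_7], [v_8], [v_9]
  1-simplices (30): (30 of them)
  2-simplices (20): (20 of them)

so the chain groups are C_0 ≅ Z^10, C_1 ≅ Z^30, C_2 ≅ Z^20.

∂_1: C_1 → C_0 maps an edge to its endpoints' difference, ∂[p,q] = q − p.
The resulting 10×30 matrix has rank 9, and its Smith normal form has invariant factors (1,1,1,1,1,1,1,1,1).

∂_2: C_2 → C_1 acts by ∂[p,q,r] = [q,r] − [p,r] + [p,q]. For instance
  ∂[v_2,v_7,v_9] = [v_7,v_9] − [v_2,v_9] + [v_2,v_7],
  ∂[v_0,v_3,v_4] = [v_3,v_4] − [v_0,v_4] + [v_0,v_3].
This gives a 30×20 integer matrix of rank 20; reducing to Smith normal form yields diagonal entries (1,1,1,1,1,1,1,1,1,1,1,1,1,1,1,1,1,1,1,2).

Now H_k = ker ∂_k / im ∂_{k+1}, so:

  H_0: rank C_0 − rank ∂_1 = 10 − 9 = 1, and the invariant factors of ∂_1 are all 1, so H_0 ≅ Z.
  H_1: rank ker ∂_1 − rank ∂_2 = (30 − 9) − 20 = 1, and ∂_2 has invariant factor 2 > 1, so H_1 ≅ Z ⊕ Z_2.
  H_2: rank ker ∂_2 − rank ∂_3 = (20 − 20) − 0 = 0, and there is no ∂_3, so H_2 ≅ 0.

As a check, the Euler characteristic is 10 − 30 + 20 = 0, which agrees with 1 − 1 + 0 = 0.

H_0 ≅ Z,  H_1 ≅ Z ⊕ Z_2,  H_2 = 0.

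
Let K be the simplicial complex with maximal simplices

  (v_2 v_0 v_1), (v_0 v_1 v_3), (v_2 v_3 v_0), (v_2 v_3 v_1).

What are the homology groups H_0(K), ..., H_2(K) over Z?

H_0 ≅ Z,  H_1 = 0,  H_2 ≅ Z.

Fix the vertex order v_0 < v_1 < v_2 < v_3 and write every simplex with vertices in increasing order. Then dim K = 2 and the simplices of K are:

  0-simplices (4): [v_0], [v_1], [v_2], [v_3]
  1-simplices (6): [v_0,v_1], [v_0,v_2], [v_0,v_3], [v_1,v_2], [v_1,v_3], [v_2,v_3]
  2-simplices (4): [v_0,v_1,v_2], [v_0,v_1,v_3], [v_0,v_2,v_3], [v_1,v_2,v_3]

so the chain groups are C_0 ≅ Z^4, C_1 ≅ Z^6, C_2 ≅ Z^4.

The boundary map ∂_1: C_1 → C_0 sends each edge [p,q] (with p < q) to q − p.
As a 4×6 matrix over Z this has rank 3, with invariant factors (1,1,1).

Boundary ∂_2: C_2 → C_1 acts by ∂[p,q,r] = [q,r] − [p,r] + [p,q]. For instance
  ∂[v_0,v_2,v_3] = [v_2,v_3] − [v_0,v_3] + [v_0,v_2],
  ∂[v_1,v_2,v_3] = [v_2,v_3] − [v_1,v_3] + [v_1,v_2].
The 6×4 boundary matrix has rank 3 and Smith normal form diag(1,1,1).

Computing H_k = (kernel of ∂_k) / (image of ∂_{k+1}):

  H_0: rank C_0 − rank ∂_1 = 4 − 3 = 1, and the invariant factors of ∂_1 are all 1, so H_0 = Z.
  H_1: rank ker ∂_1 − rank ∂_2 = (6 − 3) − 3 = 0, and the invariant factors of ∂_2 are all 1, so H_1 = 0.
  H_2: rank ker ∂_2 − rank ∂_3 = (4 − 3) − 0 = 1, and there is no ∂_3, so H_2 = Z.

(K is a triangulation of the 2-sphere S^2.)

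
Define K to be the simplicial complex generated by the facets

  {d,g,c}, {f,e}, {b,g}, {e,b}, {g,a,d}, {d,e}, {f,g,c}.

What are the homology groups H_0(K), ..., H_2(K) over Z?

Fix the vertex order a < b < c < d < e < f < g and write every simplex with vertices in increasing order. Then dim K = 2 and the simplices of K are:

  0-simplices (7): a, b, c, d, e, f, g
  1-simplices (11): ad, ag, be, bg, cd, cf, cg, de, dg, ef, fg
  2-simplices (3): adg, cdg, cfg

giving chain groups C_0 ≅ Z^7, C_1 ≅ Z^11, C_2 ≅ Z^3.

∂_1: C_1 → C_0 sends each edge [p,q] (with p < q) to q − p.
As a 7×11 matrix over Z this has rank 6, with invariant factors (1,1,1,1,1,1).

∂_2: C_2 → C_1 sends each 2-simplex [p,q,r] to [q,r] − [p,r] + [p,q]. For instance
  ∂adg = dg − ag + ad,
  ∂cdg = dg − cg + cd.
The 11×3 boundary matrix has rank 3 and Smith normal form diag(1,1,1).

Reading off H_k = ker ∂_k / im ∂_{k+1}:

  H_0: rank C_0 − rank ∂_1 = 7 − 6 = 1, and the invariant factors of ∂_1 are all 1, so H_0 ≅ Z.
  H_1: rank ker ∂_1 − rank ∂_2 = (11 − 6) − 3 = 2, and the invariant factors of ∂_2 are all 1, so H_1 ≅ Z^2.
  H_2: rank ker ∂_2 − rank ∂_3 = (3 − 3) − 0 = 0, and there is no ∂_3, so H_2 ≅ 0.

As a check, the Euler characteristic is 7 − 11 + 3 = -1, which agrees with 1 − 2 + 0 = -1.

H_0 ≅ Z,  H_1 ≅ Z^2,  H_2 = 0.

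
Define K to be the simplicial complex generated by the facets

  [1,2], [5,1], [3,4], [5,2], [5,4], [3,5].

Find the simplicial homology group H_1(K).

H_1 = Z^2.

Fix the vertex order 1 < 2 < 3 < 4 < 5 and write every simplex with vertices in increasing order. Then dim K = 1 and the simplices of K are:

  0-simplices (5): [1], [2], [3], [4], [5]
  1-simplices (6): [1,2], [1,5], [2,5], [3,4], [3,5], [4,5]

giving chain groups C_0 ≅ Z^5, C_1 ≅ Z^6.

∂_1: C_1 → C_0 maps an edge to its endpoints' difference, ∂[p,q] = q − p.
This gives a 5×6 integer matrix of rank 4; reducing to Smith normal form yields diagonal entries (1,1,1,1).

From H_k ≅ ker(∂_k) / im(∂_{k+1}) we obtain:

  H_1: rank ker ∂_1 − rank ∂_2 = (6 − 4) − 0 = 2, and there is no ∂_2, so H_1 = Z^2.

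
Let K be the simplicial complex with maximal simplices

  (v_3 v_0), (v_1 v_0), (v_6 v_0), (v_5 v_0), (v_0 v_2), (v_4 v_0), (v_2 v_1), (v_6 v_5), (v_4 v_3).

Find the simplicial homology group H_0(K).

Order the vertices as v_0 < v_1 < v_2 < v_3 < v_4 < v_5 < v_6. Listing each simplex with vertices in this order, K has dimension 1 with simplices:

  0-simplices (7): [v_0], [v_1], [v_2], [v_3], [v_4], [v_5], [v_6]
  1-simplices (9): [v_0,v_1], [v_0,v_2], [v_0,v_3], [v_0,v_4], [v_0,v_5], [v_0,v_6], [v_1,v_2], [v_3,v_4], [v_5,v_6]

so the chain groups are C_0 ≅ Z^7, C_1 ≅ Z^9.

Boundary ∂_1: C_1 → C_0 is given by ∂[p,q] = [q] − [p]. For instance
  ∂[v_0,v_2] = [v_2] − [v_0].
As a 7×9 matrix over Z this has rank 6, with invariant factors (1,1,1,1,1,1).

Reading off H_k = ker ∂_k / im ∂_{k+1}:

  H_0: rank C_0 − rank ∂_1 = 7 − 6 = 1, and the invariant factors of ∂_1 are all 1, so H_0 ≅ Z.

(K is a triangulation of a wedge of 3 circles.)

H_0 ≅ Z.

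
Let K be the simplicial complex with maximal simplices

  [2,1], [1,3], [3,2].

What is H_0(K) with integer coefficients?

Fix the vertex order 1 < 2 < 3 and write every simplex with vertices in increasing order. Then dim K = 1 and the simplices of K are:

  0-simplices (3): [1], [2], [3]
  1-simplices (3): [1,2], [1,3], [2,3]

giving chain groups C_0 ≅ Z^3, C_1 ≅ Z^3.

Boundary ∂_1: C_1 → C_0 sends each edge [p,q] (with p < q) to q − p.
The 3×3 boundary matrix has rank 2 and Smith normal form diag(1,1).

From H_k ≅ ker(∂_k) / im(∂_{k+1}) we obtain:

  H_0: rank C_0 − rank ∂_1 = 3 − 2 = 1, and the invariant factors of ∂_1 are all 1, so H_0 ≅ Z.

H_0 = Z.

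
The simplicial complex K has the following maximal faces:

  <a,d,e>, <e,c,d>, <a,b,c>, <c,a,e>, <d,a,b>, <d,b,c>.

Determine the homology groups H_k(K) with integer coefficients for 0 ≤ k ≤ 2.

Fix the vertex order a < b < c < d < e and write every simplex with vertices in increasing order. Then dim K = 2 and the simplices of K are:

  0-simplices (5): a, b, c, d, e
  1-simplices (9): ab, ac, ad, ae, bc, bd, cd, ce, de
  2-simplices (6): abc, abd, ace, ade, bcd, cde

giving chain groups C_0 ≅ Z^5, C_1 ≅ Z^9, C_2 ≅ Z^6.

Boundary ∂_1: C_1 → C_0 is given by ∂[p,q] = [q] − [p]. For instance
  ∂de = e − d.
As a 5×9 matrix over Z this has rank 4, with invariant factors (1,1,1,1).

∂_2: C_2 → C_1 acts by ∂[p,q,r] = [q,r] − [p,r] + [p,q]. For instance
  ∂abd = bd − ad + ab,
  ∂cde = de − ce + cd.
The resulting 9×6 matrix has rank 5, and its Smith normal form has invariant factors (1,1,1,1,1).

Reading off H_k = ker ∂_k / im ∂_{k+1}:

  H_0: rank C_0 − rank ∂_1 = 5 − 4 = 1, and the invariant factors of ∂_1 are all 1, so H_0 = Z.
  H_1: rank ker ∂_1 − rank ∂_2 = (9 − 4) − 5 = 0, and the invariant factors of ∂_2 are all 1, so H_1 = 0.
  H_2: rank ker ∂_2 − rank ∂_3 = (6 − 5) − 0 = 1, and there is no ∂_3, so H_2 = Z.

As a check, the Euler characteristic is 5 − 9 + 6 = 2, which agrees with 1 − 0 + 1 = 2.
(K is a triangulation of the 2-sphere S^2.)

H_0 = Z,  H_1 = 0,  H_2 = Z.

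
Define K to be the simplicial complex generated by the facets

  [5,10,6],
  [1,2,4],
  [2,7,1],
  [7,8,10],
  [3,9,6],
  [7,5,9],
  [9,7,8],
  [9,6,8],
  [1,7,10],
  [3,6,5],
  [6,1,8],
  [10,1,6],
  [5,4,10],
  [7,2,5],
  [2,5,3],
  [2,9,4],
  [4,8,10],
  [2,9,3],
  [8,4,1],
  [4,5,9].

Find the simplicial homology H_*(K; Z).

H_0 ≅ Z,  H_1 ≅ Z ⊕ Z/2Z,  H_2 = 0.

Order the vertices as 1 < 2 < 3 < 4 < 5 < 6 < 7 < 8 < 9 < 10. Listing each simplex with vertices in this order, K has dimension 2 with simplices:

  0-simplices (10): [1], [2], [3], [4], [5], [6], [7], [8], [9], [10]
  1-simplices (30): (30 of them)
  2-simplices (20): (20 of them)

Hence C_0 ≅ Z^10, C_1 ≅ Z^30, C_2 ≅ Z^20.

The boundary map ∂_1: C_1 → C_0 maps an edge to its endpoints' difference, ∂[p,q] = q − p.
The 10×30 boundary matrix has rank 9 and Smith normal form diag(1,1,1,1,1,1,1,1,1).

The boundary map ∂_2: C_2 → C_1 maps a triangle to the signed sum of its edges. For instance
  ∂[2,4,9] = [4,9] − [2,9] + [2,4],
  ∂[5,6,10] = [6,10] − [5,10] + [5,6].
This gives a 30×20 integer matrix of rank 20; reducing to Smith normal form yields diagonal entries (1,1,1,1,1,1,1,1,1,1,1,1,1,1,1,1,1,1,1,2).

Reading off H_k = ker ∂_k / im ∂_{k+1}:

  H_0: rank C_0 − rank ∂_1 = 10 − 9 = 1, and the invariant factors of ∂_1 are all 1, so H_0 = Z.
  H_1: rank ker ∂_1 − rank ∂_2 = (30 − 9) − 20 = 1, and ∂_2 has invariant factor 2 > 1, so H_1 = Z ⊕ Z/2Z.
  H_2: rank ker ∂_2 − rank ∂_3 = (20 − 20) − 0 = 0, and there is no ∂_3, so H_2 = 0.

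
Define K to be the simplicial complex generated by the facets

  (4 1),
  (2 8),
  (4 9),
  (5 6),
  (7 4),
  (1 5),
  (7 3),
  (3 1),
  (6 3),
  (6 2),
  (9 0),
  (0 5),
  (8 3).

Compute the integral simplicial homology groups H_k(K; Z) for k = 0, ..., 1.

H_0 ≅ Z,  H_1 ≅ Z^4.

We work with the vertex ordering 0 < 1 < 2 < 3 < 4 < 5 < 6 < 7 < 8 < 9. The simplices of K, each written with vertices in increasing order, are:

  0-simplices (10): [0], [1], [2], [3], [4], [5], [6], [7], [8], [9]
  1-simplices (13): [0,5], [0,9], [1,3], [1,4], [1,5], [2,6], [2,8], [3,6], [3,7], [3,8], [4,7], [4,9], [5,6]

so the chain groups are C_0 ≅ Z^10, C_1 ≅ Z^13.

Boundary ∂_1: C_1 → C_0 is given by ∂[p,q] = [q] − [p]. For instance
  ∂[1,5] = [5] − [1].
The resulting 10×13 matrix has rank 9, and its Smith normal form has invariant factors (1,1,1,1,1,1,1,1,1).

From H_k ≅ ker(∂_k) / im(∂_{k+1}) we obtain:

  H_0: rank C_0 − rank ∂_1 = 10 − 9 = 1, and the invariant factors of ∂_1 are all 1, so H_0 ≅ Z.
  H_1: rank ker ∂_1 − rank ∂_2 = (13 − 9) − 0 = 4, and there is no ∂_2, so H_1 ≅ Z^4.

As a check, the Euler characteristic is 10 − 13 = -3, which agrees with 1 − 4 = -3.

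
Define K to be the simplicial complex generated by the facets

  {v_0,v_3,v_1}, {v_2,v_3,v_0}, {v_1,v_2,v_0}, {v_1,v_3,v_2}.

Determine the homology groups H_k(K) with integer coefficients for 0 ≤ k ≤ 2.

H_0 ≅ Z,  H_1 = 0,  H_2 ≅ Z.

Take the total order v_0 < v_1 < v_2 < v_3 on the vertex set. Then K (dimension 2) consists of the simplices:

  0-simplices (4): [v_0], [v_1], [v_2], [v_3]
  1-simplices (6): [v_0,v_1], [v_0,v_2], [v_0,v_3], [v_1,v_2], [v_1,v_3], [v_2,v_3]
  2-simplices (4): [v_0,v_1,v_2], [v_0,v_1,v_3], [v_0,v_2,v_3], [v_1,v_2,v_3]

so the chain groups are C_0 ≅ Z^4, C_1 ≅ Z^6, C_2 ≅ Z^4.

∂_1: C_1 → C_0 maps an edge to its endpoints' difference, ∂[p,q] = q − p.
This gives a 4×6 integer matrix of rank 3; reducing to Smith normal form yields diagonal entries (1,1,1).

Boundary ∂_2: C_2 → C_1 acts by ∂[p,q,r] = [q,r] − [p,r] + [p,q]. For instance
  ∂[v_0,v_2,v_3] = [v_2,v_3] − [v_0,v_3] + [v_0,v_2],
  ∂[v_1,v_2,v_3] = [v_2,v_3] − [v_1,v_3] + [v_1,v_2].
As a 6×4 matrix over Z this has rank 3, with invariant factors (1,1,1).

Reading off H_k = ker ∂_k / im ∂_{k+1}:

  H_0: rank C_0 − rank ∂_1 = 4 − 3 = 1, and the invariant factors of ∂_1 are all 1, so H_0 = Z.
  H_1: rank ker ∂_1 − rank ∂_2 = (6 − 3) − 3 = 0, and the invariant factors of ∂_2 are all 1, so H_1 = 0.
  H_2: rank ker ∂_2 − rank ∂_3 = (4 − 3) − 0 = 1, and there is no ∂_3, so H_2 = Z.

As a check, the Euler characteristic is 4 − 6 + 4 = 2, which agrees with 1 − 0 + 1 = 2.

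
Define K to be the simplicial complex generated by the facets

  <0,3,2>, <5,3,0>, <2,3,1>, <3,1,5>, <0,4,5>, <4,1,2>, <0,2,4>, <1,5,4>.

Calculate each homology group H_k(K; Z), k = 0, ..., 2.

Order the vertices as 0 < 1 < 2 < 3 < 4 < 5. Listing each simplex with vertices in this order, K has dimension 2 with simplices:

  0-simplices (6): [0], [1], [2], [3], [4], [5]
  1-simplices (12): [0,2], [0,3], [0,4], [0,5], [1,2], [1,3], [1,4], [1,5], [2,3], [2,4], [3,5], [4,5]
  2-simplices (8): [0,2,3], [0,2,4], [0,3,5], [0,4,5], [1,2,3], [1,2,4], [1,3,5], [1,4,5]

so the chain groups are C_0 ≅ Z^6, C_1 ≅ Z^12, C_2 ≅ Z^8.

The boundary map ∂_1: C_1 → C_0 maps an edge to its endpoints' difference, ∂[p,q] = q − p. For instance
  ∂[0,4] = [4] − [0].
As a 6×12 matrix over Z this has rank 5, with invariant factors (1,1,1,1,1).

The boundary map ∂_2: C_2 → C_1 sends each 2-simplex [p,q,r] to [q,r] − [p,r] + [p,q]. For instance
  ∂[1,4,5] = [4,5] − [1,5] + [1,4],
  ∂[1,3,5] = [3,5] − [1,5] + [1,3].
The resulting 12×8 matrix has rank 7, and its Smith normal form has invariant factors (1,1,1,1,1,1,1).

Reading off H_k = ker ∂_k / im ∂_{k+1}:

  H_0: rank C_0 − rank ∂_1 = 6 − 5 = 1, and the invariant factors of ∂_1 are all 1, so H_0 ≅ Z.
  H_1: rank ker ∂_1 − rank ∂_2 = (12 − 5) − 7 = 0, and the invariant factors of ∂_2 are all 1, so H_1 ≅ 0.
  H_2: rank ker ∂_2 − rank ∂_3 = (8 − 7) − 0 = 1, and there is no ∂_3, so H_2 ≅ Z.

As a check, the Euler characteristic is 6 − 12 + 8 = 2, which agrees with 1 − 0 + 1 = 2.
(K is a triangulation of the 2-sphere S^2.)

H_0 = Z,  H_1 = 0,  H_2 = Z.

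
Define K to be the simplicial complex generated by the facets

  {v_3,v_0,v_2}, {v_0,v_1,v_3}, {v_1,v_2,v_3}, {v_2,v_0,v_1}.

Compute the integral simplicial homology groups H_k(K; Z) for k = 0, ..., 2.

H_0 = Z,  H_1 = 0,  H_2 = Z.

Order the vertices as v_0 < v_1 < v_2 < v_3. Listing each simplex with vertices in this order, K has dimension 2 with simplices:

  0-simplices (4): [v_0], [v_1], [v_2], [v_3]
  1-simplices (6): [v_0,v_1], [v_0,v_2], [v_0,v_3], [v_1,v_2], [v_1,v_3], [v_2,v_3]
  2-simplices (4): [v_0,v_1,v_2], [v_0,v_1,v_3], [v_0,v_2,v_3], [v_1,v_2,v_3]

giving chain groups C_0 ≅ Z^4, C_1 ≅ Z^6, C_2 ≅ Z^4.

Boundary ∂_1: C_1 → C_0 sends each edge [p,q] (with p < q) to q − p. For instance
  ∂[v_0,v_3] = [v_3] − [v_0].
This gives a 4×6 integer matrix of rank 3; reducing to Smith normal form yields diagonal entries (1,1,1).

∂_2: C_2 → C_1 acts by ∂[p,q,r] = [q,r] − [p,r] + [p,q]. For instance
  ∂[v_0,v_1,v_2] = [v_1,v_2] − [v_0,v_2] + [v_0,v_1],
  ∂[v_0,v_1,v_3] = [v_1,v_3] − [v_0,v_3] + [v_0,v_1].
This gives a 6×4 integer matrix of rank 3; reducing to Smith normal form yields diagonal entries (1,1,1).

Now H_k = ker ∂_k / im ∂_{k+1}, so:

  H_0: rank C_0 − rank ∂_1 = 4 − 3 = 1, and the invariant factors of ∂_1 are all 1, so H_0 = Z.
  H_1: rank ker ∂_1 − rank ∂_2 = (6 − 3) − 3 = 0, and the invariant factors of ∂_2 are all 1, so H_1 = 0.
  H_2: rank ker ∂_2 − rank ∂_3 = (4 − 3) − 0 = 1, and there is no ∂_3, so H_2 = Z.

As a check, the Euler characteristic is 4 − 6 + 4 = 2, which agrees with 1 − 0 + 1 = 2.
(K is a triangulation of the 2-sphere S^2.)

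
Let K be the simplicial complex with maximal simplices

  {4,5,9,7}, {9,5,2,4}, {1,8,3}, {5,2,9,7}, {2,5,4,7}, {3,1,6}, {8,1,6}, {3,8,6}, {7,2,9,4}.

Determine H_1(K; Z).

H_1 = 0.

Fix the vertex order 1 < 2 < 3 < 4 < 5 < 6 < 7 < 8 < 9 and write every simplex with vertices in increasing order. Then dim K = 3 and the simplices of K are:

  0-simplices (9): [1], [2], [3], [4], [5], [6], [7], [8], [9]
  1-simplices (16): [1,3], [1,6], [1,8], [2,4], [2,5], [2,7], [2,9], [3,6], [3,8], [4,5], [4,7], [4,9], [5,7], [5,9], [6,8], [7,9]
  2-simplices (14): [1,3,6], [1,3,8], [1,6,8], [2,4,5], [2,4,7], [2,4,9], [2,5,7], [2,5,9], [2,7,9], [3,6,8], [4,5,7], [4,5,9], [4,7,9], [5,7,9]
  3-simplices (5): [2,4,5,7], [2,4,5,9], [2,4,7,9], [2,5,7,9], [4,5,7,9]

giving chain groups C_0 ≅ Z^9, C_1 ≅ Z^16, C_2 ≅ Z^14, C_3 ≅ Z^5.

The boundary map ∂_1: C_1 → C_0 maps an edge to its endpoints' difference, ∂[p,q] = q − p. For instance
  ∂[2,5] = [5] − [2].
This gives a 9×16 integer matrix of rank 7; reducing to Smith normal form yields diagonal entries (1,1,1,1,1,1,1).

Boundary ∂_2: C_2 → C_1 maps a triangle to the signed sum of its edges. For instance
  ∂[2,4,7] = [4,7] − [2,7] + [2,4],
  ∂[2,5,9] = [5,9] − [2,9] + [2,5].
The 16×14 boundary matrix has rank 9 and Smith normal form diag(1,1,1,1,1,1,1,1,1).

Boundary ∂_3: C_3 → C_2 sends each 3-simplex σ to the alternating sum Σ_i (−1)^i (σ with its i-th vertex removed). For instance
  ∂[2,4,5,9] = [4,5,9] − [2,5,9] + [2,4,9] − [2,4,5],
  ∂[2,4,7,9] = [4,7,9] − [2,7,9] + [2,4,9] − [2,4,7].
As a 14×5 matrix over Z this has rank 4, with invariant factors (1,1,1,1).

Now H_k = ker ∂_k / im ∂_{k+1}, so:

  H_1: rank ker ∂_1 − rank ∂_2 = (16 − 7) − 9 = 0, and the invariant factors of ∂_2 are all 1, so H_1 ≅ 0.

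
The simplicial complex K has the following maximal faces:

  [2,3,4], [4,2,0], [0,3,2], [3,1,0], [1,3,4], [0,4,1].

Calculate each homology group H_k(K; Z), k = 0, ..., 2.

H_0 = Z,  H_1 = 0,  H_2 = Z.

Take the total order 0 < 1 < 2 < 3 < 4 on the vertex set. Then K (dimension 2) consists of the simplices:

  0-simplices (5): [0], [1], [2], [3], [4]
  1-simplices (9): [0,1], [0,2], [0,3], [0,4], [1,3], [1,4], [2,3], [2,4], [3,4]
  2-simplices (6): [0,1,3], [0,1,4], [0,2,3], [0,2,4], [1,3,4], [2,3,4]

Hence C_0 ≅ Z^5, C_1 ≅ Z^9, C_2 ≅ Z^6.

The boundary map ∂_1: C_1 → C_0 sends each edge [p,q] (with p < q) to q − p. For instance
  ∂[2,4] = [4] − [2].
The resulting 5×9 matrix has rank 4, and its Smith normal form has invariant factors (1,1,1,1).

∂_2: C_2 → C_1 sends each 2-simplex [p,q,r] to [q,r] − [p,r] + [p,q]. For instance
  ∂[0,1,3] = [1,3] − [0,3] + [0,1],
  ∂[0,2,4] = [2,4] − [0,4] + [0,2].
The 9×6 boundary matrix has rank 5 and Smith normal form diag(1,1,1,1,1).

Now H_k = ker ∂_k / im ∂_{k+1}, so:

  H_0: rank C_0 − rank ∂_1 = 5 − 4 = 1, and the invariant factors of ∂_1 are all 1, so H_0 ≅ Z.
  H_1: rank ker ∂_1 − rank ∂_2 = (9 − 4) − 5 = 0, and the invariant factors of ∂_2 are all 1, so H_1 ≅ 0.
  H_2: rank ker ∂_2 − rank ∂_3 = (6 − 5) − 0 = 1, and there is no ∂_3, so H_2 ≅ Z.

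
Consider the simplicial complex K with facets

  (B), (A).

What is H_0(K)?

Fix the vertex order A < B and write every simplex with vertices in increasing order. Then dim K = 0 and the simplices of K are:

  0-simplices (2): A, B

giving chain groups C_0 ≅ Z^2.

From H_k ≅ ker(∂_k) / im(∂_{k+1}) we obtain:

  H_0: rank C_0 − rank ∂_1 = 2 − 0 = 2, and there is no ∂_1, so H_0 = Z^2.

(K is a triangulation of a set of 2 points.)

H_0 ≅ Z^2.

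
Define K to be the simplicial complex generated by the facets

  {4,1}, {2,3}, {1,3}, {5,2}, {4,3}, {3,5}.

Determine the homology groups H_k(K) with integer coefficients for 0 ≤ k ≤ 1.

Fix the vertex order 1 < 2 < 3 < 4 < 5 and write every simplex with vertices in increasing order. Then dim K = 1 and the simplices of K are:

  0-simplices (5): [1], [2], [3], [4], [5]
  1-simplices (6): [1,3], [1,4], [2,3], [2,5], [3,4], [3,5]

giving chain groups C_0 ≅ Z^5, C_1 ≅ Z^6.

∂_1: C_1 → C_0 sends each edge [p,q] (with p < q) to q − p. For instance
  ∂[2,3] = [3] − [2].
This gives a 5×6 integer matrix of rank 4; reducing to Smith normal form yields diagonal entries (1,1,1,1).

Now H_k = ker ∂_k / im ∂_{k+1}, so:

  H_0: rank C_0 − rank ∂_1 = 5 − 4 = 1, and the invariant factors of ∂_1 are all 1, so H_0 = Z.
  H_1: rank ker ∂_1 − rank ∂_2 = (6 − 4) − 0 = 2, and there is no ∂_2, so H_1 = Z^2.

As a check, the Euler characteristic is 5 − 6 = -1, which agrees with 1 − 2 = -1.
(K is a triangulation of a wedge of 2 circles.)

H_0 = Z,  H_1 = Z^2.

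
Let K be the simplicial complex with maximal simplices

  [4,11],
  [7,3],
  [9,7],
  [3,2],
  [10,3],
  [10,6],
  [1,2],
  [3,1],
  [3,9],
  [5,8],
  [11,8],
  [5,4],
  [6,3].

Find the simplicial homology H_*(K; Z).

K has 11 vertices, 13 edges.
rank ∂_0 = 0, rank ∂_1 = 9 ⇒ b_0 = 11 − 0 − 9 = 2; all invariant factors of ∂_1 are 1 so no torsion. So H_0 = Z^2.
rank ∂_1 = 9, rank ∂_2 = 0 ⇒ b_1 = 13 − 9 − 0 = 4. So H_1 = Z^4.

H_0 ≅ Z^2,  H_1 ≅ Z^4.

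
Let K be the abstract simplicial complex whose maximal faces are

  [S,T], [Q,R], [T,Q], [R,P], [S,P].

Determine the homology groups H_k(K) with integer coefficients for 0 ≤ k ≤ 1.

Fix the vertex order P < Q < R < S < T and write every simplex with vertices in increasing order. Then dim K = 1 and the simplices of K are:

  0-simplices (5): P, Q, R, S, T
  1-simplices (5): PR, PS, QR, QT, ST

giving chain groups C_0 ≅ Z^5, C_1 ≅ Z^5.

∂_1: C_1 → C_0 maps an edge to its endpoints' difference, ∂[p,q] = q − p.
The resulting 5×5 matrix has rank 4, and its Smith normal form has invariant factors (1,1,1,1).

Computing H_k = (kernel of ∂_k) / (image of ∂_{k+1}):

  H_0: rank C_0 − rank ∂_1 = 5 − 4 = 1, and the invariant factors of ∂_1 are all 1, so H_0 = Z.
  H_1: rank ker ∂_1 − rank ∂_2 = (5 − 4) − 0 = 1, and there is no ∂_2, so H_1 = Z.

As a check, the Euler characteristic is 5 − 5 = 0, which agrees with 1 − 1 = 0.
(K is a triangulation of the circle S^1.)

H_0 = Z,  H_1 = Z.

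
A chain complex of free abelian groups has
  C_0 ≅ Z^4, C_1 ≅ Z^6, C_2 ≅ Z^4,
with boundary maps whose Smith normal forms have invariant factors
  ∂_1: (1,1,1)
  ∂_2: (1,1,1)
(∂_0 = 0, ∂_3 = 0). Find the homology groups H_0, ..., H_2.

H_0: b_0 = 4 − 0 − 3 = 1; torsion from ∂_1 factors > 1: none. So H_0 = Z.
H_1: b_1 = 6 − 3 − 3 = 0; torsion from ∂_2 factors > 1: none. So H_1 = 0.
H_2: b_2 = 4 − 3 − 0 = 1; torsion from ∂_3 factors > 1: none. So H_2 = Z.

H_0 = Z,  H_1 = 0,  H_2 = Z.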